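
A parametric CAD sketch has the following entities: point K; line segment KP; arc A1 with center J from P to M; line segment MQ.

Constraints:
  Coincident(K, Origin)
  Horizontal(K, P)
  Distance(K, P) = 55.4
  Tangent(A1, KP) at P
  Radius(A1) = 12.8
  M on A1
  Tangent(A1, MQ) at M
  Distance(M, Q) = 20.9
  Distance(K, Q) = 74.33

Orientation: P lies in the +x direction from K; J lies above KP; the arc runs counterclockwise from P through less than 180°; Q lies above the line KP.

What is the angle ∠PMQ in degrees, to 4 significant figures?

131.4°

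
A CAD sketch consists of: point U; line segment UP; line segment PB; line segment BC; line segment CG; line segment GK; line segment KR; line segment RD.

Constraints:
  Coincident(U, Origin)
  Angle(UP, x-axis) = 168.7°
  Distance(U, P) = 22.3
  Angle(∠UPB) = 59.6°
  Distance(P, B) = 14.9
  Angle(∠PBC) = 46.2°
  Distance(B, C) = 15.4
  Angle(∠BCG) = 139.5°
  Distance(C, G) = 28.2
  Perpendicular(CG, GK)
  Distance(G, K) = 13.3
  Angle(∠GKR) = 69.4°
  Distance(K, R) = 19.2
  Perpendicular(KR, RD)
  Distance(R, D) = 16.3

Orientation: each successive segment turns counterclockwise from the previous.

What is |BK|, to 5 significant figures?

40.046

U is at the origin; UP runs at 168.7° with length 22.3, so P = (-21.868, 4.3696). ∠UPB = 59.6° gives PB at -70.900° from the x-axis; with |PB| = 14.9, B = (-16.992, -9.7101). ∠PBC = 46.2° gives BC at 62.900° from the x-axis; with |BC| = 15.4, C = (-9.9768, 3.9991). ∠BCG = 139.5° gives CG at 103.40° from the x-axis; with |CG| = 28.2, G = (-16.512, 31.431). CG ⟂ GK, so GK runs at -166.60°; with |GK| = 13.3, K = (-29.450, 28.349). Then |BK| = |K − B| = 40.046.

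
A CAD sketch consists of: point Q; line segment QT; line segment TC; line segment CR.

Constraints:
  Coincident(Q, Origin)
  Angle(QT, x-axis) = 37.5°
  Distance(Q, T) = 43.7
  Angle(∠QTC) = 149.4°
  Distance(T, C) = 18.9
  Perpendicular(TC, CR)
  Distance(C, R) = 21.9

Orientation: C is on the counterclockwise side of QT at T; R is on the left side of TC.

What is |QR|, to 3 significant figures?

56.5

Q is at the origin; QT runs at 37.5° with length 43.7, so T = 43.7·(cos 37.5°, sin 37.5°) = (34.7, 26.6). ∠QTC = 149.4°, so TC runs at 37.5° + (180° − 149.4°) = 68.1° from the x-axis; with |TC| = 18.9, C = T + 18.9·(cos 68.1°, sin 68.1°) = (41.7, 44.1). TC ⟂ CR; with |CR| = 21.9 on the left of TC, R = C + 21.9·(-0.928, 0.373) = (21.4, 52.3). Then |QR| = |R − Q| = 56.5.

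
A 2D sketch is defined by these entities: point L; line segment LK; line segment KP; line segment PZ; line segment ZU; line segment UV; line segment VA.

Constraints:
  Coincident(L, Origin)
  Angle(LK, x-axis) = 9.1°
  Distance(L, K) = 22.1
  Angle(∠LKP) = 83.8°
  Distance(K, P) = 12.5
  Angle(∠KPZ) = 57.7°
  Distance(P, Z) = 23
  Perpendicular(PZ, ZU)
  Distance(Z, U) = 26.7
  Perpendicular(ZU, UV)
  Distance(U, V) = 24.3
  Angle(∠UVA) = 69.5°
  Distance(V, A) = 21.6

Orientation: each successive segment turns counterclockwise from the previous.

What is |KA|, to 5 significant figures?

4.1188

L is at the origin; LK runs at 9.1° with length 22.1, so K = (21.822, 3.4953). ∠LKP = 83.8° gives KP at 105.30° from the x-axis; with |KP| = 12.5, P = (18.523, 15.552). ∠KPZ = 57.7° gives PZ at -132.40° from the x-axis; with |PZ| = 23.0, Z = (3.0145, -1.4322). PZ is perpendicular to ZU, so ZU runs at -42.400°; with |ZU| = 26.7, U = (22.731, -19.436). The perpendicularity gives UV at right angles to ZU, so UV runs at 47.600°; with |UV| = 24.3, V = (39.117, -1.4916). ∠UVA = 69.5° gives VA at 158.10° from the x-axis; with |VA| = 21.6, A = (19.076, 6.5649). Then |KA| = |A − K| = 4.1188.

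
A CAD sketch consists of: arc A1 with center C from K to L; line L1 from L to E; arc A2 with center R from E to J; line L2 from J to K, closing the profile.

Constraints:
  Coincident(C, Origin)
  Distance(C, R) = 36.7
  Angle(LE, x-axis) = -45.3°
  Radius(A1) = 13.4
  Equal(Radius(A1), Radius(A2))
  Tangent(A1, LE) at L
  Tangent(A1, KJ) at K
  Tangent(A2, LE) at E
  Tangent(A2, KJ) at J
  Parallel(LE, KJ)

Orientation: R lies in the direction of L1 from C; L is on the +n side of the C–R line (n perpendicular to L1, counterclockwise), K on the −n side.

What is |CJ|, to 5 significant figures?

39.070

The slot axis is L1's direction at -45.3°, so u = (cos -45.3°, sin -45.3°) = (0.70339, -0.71080) and n = (−sin -45.3°, cos -45.3°) = (0.71080, 0.70339). C is at the origin and R lies 36.7 along u from C, so R = 36.7·u = (25.815, -26.086). Tangency of A1 to both parallel lines with radius 13.4 puts L and K at C ± 13.4·n: L = (9.5247, 9.4255), K = (-9.5247, -9.4255). Equal radii place E and J the same way about R: E = R + 13.4·n = (35.339, -16.661), J = R − 13.4·n = (16.290, -35.512). Then |CJ| = |J − C| = 39.070.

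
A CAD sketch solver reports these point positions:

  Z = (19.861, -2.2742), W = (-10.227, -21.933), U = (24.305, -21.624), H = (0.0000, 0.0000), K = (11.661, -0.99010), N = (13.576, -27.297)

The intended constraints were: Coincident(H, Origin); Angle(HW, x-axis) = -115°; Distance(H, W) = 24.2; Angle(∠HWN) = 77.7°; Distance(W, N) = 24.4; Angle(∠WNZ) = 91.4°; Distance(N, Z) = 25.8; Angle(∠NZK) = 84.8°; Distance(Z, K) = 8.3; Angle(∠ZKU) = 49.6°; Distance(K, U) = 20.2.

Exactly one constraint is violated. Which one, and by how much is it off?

Distance(K, U) = 20.2 — off by 4.00.

H = (0.00, 0.00) ✓; HW at -115.0° ✓; |HW| = 24.20 ✓; ∠HWN = 77.70° ✓; |WN| = 24.40 ✓; ∠WNZ = 91.40° ✓; |NZ| = 25.80 ✓; ∠NZK = 84.80° ✓; |ZK| = 8.300 ✓; ∠ZKU = 49.60° ✓; |KU| = 24.20 ✗.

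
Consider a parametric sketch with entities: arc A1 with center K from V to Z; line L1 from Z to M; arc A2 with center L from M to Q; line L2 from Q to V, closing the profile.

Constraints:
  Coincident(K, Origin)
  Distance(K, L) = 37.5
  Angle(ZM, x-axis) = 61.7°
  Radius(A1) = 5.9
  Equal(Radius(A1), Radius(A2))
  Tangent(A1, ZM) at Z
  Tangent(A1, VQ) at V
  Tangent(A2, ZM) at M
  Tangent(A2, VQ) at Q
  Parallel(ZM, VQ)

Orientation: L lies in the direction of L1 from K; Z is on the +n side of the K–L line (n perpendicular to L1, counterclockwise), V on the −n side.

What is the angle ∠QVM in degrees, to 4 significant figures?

17.47°

The slot axis is L1's direction at 61.7°, so u = (cos 61.7°, sin 61.7°) = (0.4741, 0.8805) and n = (−sin 61.7°, cos 61.7°) = (-0.8805, 0.4741). K is at the origin and L lies 37.5 along u from K, so L = 37.5·u = (17.78, 33.02). Tangency of A1 to both parallel lines with radius 5.9 puts Z and V at K ± 5.9·n: Z = (-5.195, 2.797), V = (5.195, -2.797). Equal radii place M and Q the same way about L: M = L + 5.9·n = (12.58, 35.82), Q = L − 5.9·n = (22.97, 30.22). Then cos ∠QVM = VQ·VM / (|VQ||VM|), giving 17.47°.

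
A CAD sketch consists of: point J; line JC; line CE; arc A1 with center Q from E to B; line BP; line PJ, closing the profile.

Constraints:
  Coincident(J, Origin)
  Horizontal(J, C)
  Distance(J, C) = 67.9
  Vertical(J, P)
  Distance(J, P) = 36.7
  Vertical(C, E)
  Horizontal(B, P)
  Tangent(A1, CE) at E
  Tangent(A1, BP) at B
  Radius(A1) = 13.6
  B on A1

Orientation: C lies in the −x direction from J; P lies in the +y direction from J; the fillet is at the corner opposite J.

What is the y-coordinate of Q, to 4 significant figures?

23.10

J is at the origin; JC is horizontal with |JC| = 67.9 and C on the −x side, so C = (-67.90, 0.000). JP is vertical with |JP| = 36.7 and P on the +y side, so P = (0.000, 36.70). The virtual corner opposite J is at (-67.90, 36.70). Tangency of A1 to CE means the radius QE is perpendicular to CE and A1 meets BP tangentially, so QB is at right angles to BP, with radius 13.6, so the center Q sits 13.6 in from both sides at Q = (-54.30, 23.10). So Q.y = 23.10.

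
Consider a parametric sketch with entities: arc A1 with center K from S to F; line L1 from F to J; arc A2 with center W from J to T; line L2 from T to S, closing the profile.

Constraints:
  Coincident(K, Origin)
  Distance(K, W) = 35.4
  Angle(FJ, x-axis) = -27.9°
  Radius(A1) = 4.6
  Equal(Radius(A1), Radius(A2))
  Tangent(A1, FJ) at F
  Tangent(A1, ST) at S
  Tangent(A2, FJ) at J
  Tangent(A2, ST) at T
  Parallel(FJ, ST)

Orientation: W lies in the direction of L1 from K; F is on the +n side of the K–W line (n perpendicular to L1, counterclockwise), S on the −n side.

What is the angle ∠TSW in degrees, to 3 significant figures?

7.40°

The slot axis is L1's direction at -27.9°, so u = (cos -27.9°, sin -27.9°) = (0.884, -0.468) and n = (−sin -27.9°, cos -27.9°) = (0.468, 0.884). K is at the origin and W lies 35.4 along u from K, so W = 35.4·u = (31.3, -16.6). Tangency of A1 to both parallel lines with radius 4.6 puts F and S at K ± 4.6·n: F = (2.15, 4.07), S = (-2.15, -4.07). Equal radii place J and T the same way about W: J = W + 4.6·n = (33.4, -12.5), T = W − 4.6·n = (29.1, -20.6). Then cos ∠TSW = ST·SW / (|ST||SW|), giving 7.40°.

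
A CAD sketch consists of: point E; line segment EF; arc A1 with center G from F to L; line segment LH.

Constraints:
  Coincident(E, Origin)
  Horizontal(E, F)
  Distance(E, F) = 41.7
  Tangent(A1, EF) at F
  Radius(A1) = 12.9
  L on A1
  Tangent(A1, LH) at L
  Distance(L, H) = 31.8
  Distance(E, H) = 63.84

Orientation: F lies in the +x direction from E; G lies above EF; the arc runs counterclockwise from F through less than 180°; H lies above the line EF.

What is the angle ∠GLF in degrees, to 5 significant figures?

35.040°

E is at the origin; E and F share the same y with |EF| = 41.7 and F on the +x side, so F = (41.700, 0.0000). Since A1 is tangent to EF there, GF ⟂ EF, so G = F + (0, 12.9) = (41.700, 12.900). Since GL ⟂ LH (tangency), |GH| = √(12.9² + 31.8²) = 34.317 regardless of where L sits on A1. So H lies on both circle(E, 63.84) and circle(G, 34.317); the above-EF intersection is H = (42.993, 47.193). L is the foot of the tangent from H: L = (53.828, 17.295).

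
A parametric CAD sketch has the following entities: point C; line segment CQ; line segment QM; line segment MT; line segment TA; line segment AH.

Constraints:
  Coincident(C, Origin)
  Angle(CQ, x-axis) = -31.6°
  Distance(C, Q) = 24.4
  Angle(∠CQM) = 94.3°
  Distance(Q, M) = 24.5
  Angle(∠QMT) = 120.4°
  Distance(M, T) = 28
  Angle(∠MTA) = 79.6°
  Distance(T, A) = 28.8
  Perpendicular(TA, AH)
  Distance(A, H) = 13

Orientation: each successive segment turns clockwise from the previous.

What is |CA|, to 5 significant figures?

16.553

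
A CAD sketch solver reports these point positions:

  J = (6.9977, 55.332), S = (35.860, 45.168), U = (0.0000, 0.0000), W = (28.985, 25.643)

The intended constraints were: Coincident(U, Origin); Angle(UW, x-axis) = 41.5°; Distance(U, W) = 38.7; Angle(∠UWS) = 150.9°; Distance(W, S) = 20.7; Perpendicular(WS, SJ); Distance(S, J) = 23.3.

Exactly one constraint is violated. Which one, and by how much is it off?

Distance(S, J) = 23.3 — off by 7.30.

U = (0.00, 0.00) ✓; UW at 41.50° ✓; |UW| = 38.70 ✓; ∠UWS = 150.9° ✓; |WS| = 20.70 ✓; ∠(WS, SJ) = 90.00° ✓; |SJ| = 30.60 ✗.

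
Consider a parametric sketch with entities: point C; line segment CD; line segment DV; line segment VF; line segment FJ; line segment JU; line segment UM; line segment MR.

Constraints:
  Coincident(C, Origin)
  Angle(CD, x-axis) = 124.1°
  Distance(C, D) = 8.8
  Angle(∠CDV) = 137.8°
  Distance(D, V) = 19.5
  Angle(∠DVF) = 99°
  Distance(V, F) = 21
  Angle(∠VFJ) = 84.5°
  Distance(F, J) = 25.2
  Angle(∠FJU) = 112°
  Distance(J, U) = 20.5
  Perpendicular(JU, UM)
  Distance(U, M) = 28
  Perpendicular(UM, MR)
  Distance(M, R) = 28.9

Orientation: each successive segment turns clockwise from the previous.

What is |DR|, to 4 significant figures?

31.94

JU is perpendicular to UM, so UM runs at 107.4°; with |UM| = 28.0, M = (-11.14, 22.39). The perpendicularity gives MR at right angles to UM, so MR runs at 17.40°; with |MR| = 28.9, R = (16.43, 31.03). Then |DR| = |R − D| = 31.94.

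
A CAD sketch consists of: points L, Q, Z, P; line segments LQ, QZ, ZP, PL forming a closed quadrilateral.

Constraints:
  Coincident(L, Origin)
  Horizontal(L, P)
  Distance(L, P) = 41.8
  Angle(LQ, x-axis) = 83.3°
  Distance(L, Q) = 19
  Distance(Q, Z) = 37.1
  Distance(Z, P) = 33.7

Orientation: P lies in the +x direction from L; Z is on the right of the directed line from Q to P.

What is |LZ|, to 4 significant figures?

20.94

Checks: |QZ| = 37.10 ✓; |ZP| = 33.70 ✓.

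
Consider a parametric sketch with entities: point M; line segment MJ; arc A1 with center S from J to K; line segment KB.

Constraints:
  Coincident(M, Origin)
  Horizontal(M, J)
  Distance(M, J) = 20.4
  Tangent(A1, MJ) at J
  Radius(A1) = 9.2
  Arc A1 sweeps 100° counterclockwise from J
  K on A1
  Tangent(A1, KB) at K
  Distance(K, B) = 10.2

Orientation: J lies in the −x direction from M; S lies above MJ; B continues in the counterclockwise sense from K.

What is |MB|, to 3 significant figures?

24.6

M is at the origin; M and J share the same y with |MJ| = 20.4 and J on the −x side, so J = (-20.4, 0.00). Tangency of A1 to MJ means the radius SJ is perpendicular to MJ, so S = J + (0, 9.2) = (-20.4, 9.20). On A1, J sits at bearing -90° from S; a 100° counterclockwise sweep puts K at bearing 10°, so K = S + 9.2·(cos 10°, sin 10°) = (-11.3, 10.8). A1 meets KB tangentially, so SK is at right angles to KB, so KB runs along (−sin 10°, cos 10°); with |KB| = 10.2, B = (-13.1, 20.8). Then |MB| = |B − M| = 24.6.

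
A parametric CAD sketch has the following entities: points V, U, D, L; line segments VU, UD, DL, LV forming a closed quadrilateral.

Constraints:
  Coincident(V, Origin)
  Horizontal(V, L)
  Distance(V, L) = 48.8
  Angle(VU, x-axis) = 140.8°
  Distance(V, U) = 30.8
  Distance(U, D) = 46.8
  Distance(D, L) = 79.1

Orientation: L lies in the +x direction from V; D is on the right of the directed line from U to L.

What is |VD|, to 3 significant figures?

37.3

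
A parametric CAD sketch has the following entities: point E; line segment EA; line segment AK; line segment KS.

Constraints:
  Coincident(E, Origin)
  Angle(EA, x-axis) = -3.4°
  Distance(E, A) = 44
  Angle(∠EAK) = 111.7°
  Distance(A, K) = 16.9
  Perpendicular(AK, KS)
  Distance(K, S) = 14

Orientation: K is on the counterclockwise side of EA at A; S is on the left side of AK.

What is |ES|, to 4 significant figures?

42.69

E is at the origin; EA runs at -3.4° with length 44.0, so A = 44.0·(cos -3.4°, sin -3.4°) = (43.92, -2.609). ∠EAK = 111.7°, so AK runs at -3.4° + (180° − 111.7°) = 64.90° from the x-axis; with |AK| = 16.9, K = A + 16.9·(cos 64.90°, sin 64.90°) = (51.09, 12.69). The perpendicularity gives KS at right angles to AK; with |KS| = 14.0 on the left of AK, S = K + 14.0·(-0.9056, 0.4242) = (38.41, 18.63). Then |ES| = |S − E| = 42.69.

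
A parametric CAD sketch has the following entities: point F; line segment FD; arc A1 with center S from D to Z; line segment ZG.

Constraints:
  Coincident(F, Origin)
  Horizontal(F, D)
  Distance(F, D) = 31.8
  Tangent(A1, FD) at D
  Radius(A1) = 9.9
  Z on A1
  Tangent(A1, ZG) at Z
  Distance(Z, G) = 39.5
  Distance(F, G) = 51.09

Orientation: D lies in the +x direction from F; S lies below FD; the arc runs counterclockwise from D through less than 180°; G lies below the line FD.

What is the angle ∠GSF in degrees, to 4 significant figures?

86.68°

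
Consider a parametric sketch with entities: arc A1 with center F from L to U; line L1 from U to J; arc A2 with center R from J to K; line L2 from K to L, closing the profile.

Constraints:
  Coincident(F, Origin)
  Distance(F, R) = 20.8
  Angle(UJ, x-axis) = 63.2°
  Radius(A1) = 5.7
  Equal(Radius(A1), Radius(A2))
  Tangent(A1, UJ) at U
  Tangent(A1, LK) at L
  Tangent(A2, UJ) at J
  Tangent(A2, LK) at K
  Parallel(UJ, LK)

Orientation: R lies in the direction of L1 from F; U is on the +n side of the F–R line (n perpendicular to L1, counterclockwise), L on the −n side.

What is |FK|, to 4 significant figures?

21.57

The slot axis is L1's direction at 63.2°, so u = (cos 63.2°, sin 63.2°) = (0.4509, 0.8926) and n = (−sin 63.2°, cos 63.2°) = (-0.8926, 0.4509). F is at the origin and R lies 20.8 along u from F, so R = 20.8·u = (9.378, 18.57). Tangency of A1 to both parallel lines with radius 5.7 puts U and L at F ± 5.7·n: U = (-5.088, 2.570), L = (5.088, -2.570). Equal radii place J and K the same way about R: J = R + 5.7·n = (4.291, 21.14), K = R − 5.7·n = (14.47, 16.00). Then |FK| = |K − F| = 21.57.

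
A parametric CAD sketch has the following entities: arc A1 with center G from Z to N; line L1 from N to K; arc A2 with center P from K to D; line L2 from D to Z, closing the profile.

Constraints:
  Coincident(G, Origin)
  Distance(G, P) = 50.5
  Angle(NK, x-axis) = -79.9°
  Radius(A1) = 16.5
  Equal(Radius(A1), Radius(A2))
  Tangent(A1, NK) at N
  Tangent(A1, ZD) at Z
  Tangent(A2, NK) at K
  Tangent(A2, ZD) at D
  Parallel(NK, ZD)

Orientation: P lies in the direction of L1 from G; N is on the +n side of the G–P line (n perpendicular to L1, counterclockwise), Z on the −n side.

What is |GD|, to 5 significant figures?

53.127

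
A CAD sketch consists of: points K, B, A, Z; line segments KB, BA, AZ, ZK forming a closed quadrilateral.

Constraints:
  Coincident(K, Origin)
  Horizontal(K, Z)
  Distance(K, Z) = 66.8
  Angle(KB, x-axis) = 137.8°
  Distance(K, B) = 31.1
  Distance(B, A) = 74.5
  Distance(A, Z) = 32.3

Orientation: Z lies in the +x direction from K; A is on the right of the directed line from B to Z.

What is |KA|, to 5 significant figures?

44.263

K is at the origin; KZ is horizontal with |KZ| = 66.8 and Z in +x, so Z = (66.8, 0). KB runs at 137.8° with |KB| = 31.1, so B = (-23.039, 20.891). A is determined by |BA| = 74.5 and |AZ| = 32.3 together: it lies at the intersection of circle(B, 74.5) and circle(Z, 32.3). With |BZ| = 92.236, the foot of the radical line on BZ is 70.550 from B and the perpendicular offset is √(74.5² − 70.550²) = 23.937. Taking the right-of-BZ solution: A = (40.256, -18.404).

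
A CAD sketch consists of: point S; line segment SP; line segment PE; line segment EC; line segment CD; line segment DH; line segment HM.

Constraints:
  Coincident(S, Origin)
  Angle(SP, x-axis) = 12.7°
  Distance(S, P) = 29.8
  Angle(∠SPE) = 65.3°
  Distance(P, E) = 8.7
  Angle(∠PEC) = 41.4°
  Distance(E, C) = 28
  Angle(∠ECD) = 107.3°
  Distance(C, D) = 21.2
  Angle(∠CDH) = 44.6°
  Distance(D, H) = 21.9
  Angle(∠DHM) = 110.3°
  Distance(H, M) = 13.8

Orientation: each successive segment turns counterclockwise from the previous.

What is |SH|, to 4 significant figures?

32.72

S is at the origin; SP runs at 12.7° with length 29.8, so P = (29.07, 6.551). ∠SPE = 65.3° gives PE at 127.4° from the x-axis; with |PE| = 8.7, E = (23.79, 13.46). ∠PEC = 41.4° gives EC at -94.00° from the x-axis; with |EC| = 28.0, C = (21.83, -14.47). ∠ECD = 107.3° gives CD at -21.30° from the x-axis; with |CD| = 21.2, D = (41.59, -22.17). ∠CDH = 44.6° gives DH at 114.1° from the x-axis; with |DH| = 21.9, H = (32.64, -2.179). Then |SH| = |H − S| = 32.72.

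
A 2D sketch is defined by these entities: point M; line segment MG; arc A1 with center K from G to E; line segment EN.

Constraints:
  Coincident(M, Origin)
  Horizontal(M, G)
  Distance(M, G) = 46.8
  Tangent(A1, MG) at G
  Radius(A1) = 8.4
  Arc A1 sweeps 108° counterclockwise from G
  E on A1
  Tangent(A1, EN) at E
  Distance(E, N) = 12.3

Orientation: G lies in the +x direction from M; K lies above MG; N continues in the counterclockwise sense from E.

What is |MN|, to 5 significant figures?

55.810

M is at the origin; M and G share the same y with |MG| = 46.8 and G on the +x side, so G = (46.800, 0.0000). Since A1 is tangent to MG there, KG ⟂ MG, so K = G + (0, 8.4) = (46.800, 8.4000). On A1, G sits at bearing -90° from K; a 108° counterclockwise sweep puts E at bearing 18°, so E = K + 8.4·(cos 18°, sin 18°) = (54.789, 10.996). The tangent condition forces KE to be normal to EN, so EN runs along (−sin 18°, cos 18°); with |EN| = 12.3, N = (50.988, 22.694). Then |MN| = |N − M| = 55.810.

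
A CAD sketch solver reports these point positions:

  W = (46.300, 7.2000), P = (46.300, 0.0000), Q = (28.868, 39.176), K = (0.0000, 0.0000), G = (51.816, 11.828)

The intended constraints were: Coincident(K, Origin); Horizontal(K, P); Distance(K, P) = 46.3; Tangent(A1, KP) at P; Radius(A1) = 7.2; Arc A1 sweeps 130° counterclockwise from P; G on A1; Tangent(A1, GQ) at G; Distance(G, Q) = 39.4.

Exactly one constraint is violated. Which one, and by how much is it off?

Distance(G, Q) = 39.4 — off by 3.70.

K = (0.00, 0.00) ✓; K.y = 0.00, P.y = 0.00 ✓; |KP| = 46.30 ✓; ∠(WP, PK) = 90.00° ✓; |WP| = 7.200 ✓; bearing(W→G) − bearing(W→P) = 130.0° ✓; |WG| = 7.200 ✓; ∠(WG, GQ) = 90.00° ✓; |GQ| = 35.70 ✗.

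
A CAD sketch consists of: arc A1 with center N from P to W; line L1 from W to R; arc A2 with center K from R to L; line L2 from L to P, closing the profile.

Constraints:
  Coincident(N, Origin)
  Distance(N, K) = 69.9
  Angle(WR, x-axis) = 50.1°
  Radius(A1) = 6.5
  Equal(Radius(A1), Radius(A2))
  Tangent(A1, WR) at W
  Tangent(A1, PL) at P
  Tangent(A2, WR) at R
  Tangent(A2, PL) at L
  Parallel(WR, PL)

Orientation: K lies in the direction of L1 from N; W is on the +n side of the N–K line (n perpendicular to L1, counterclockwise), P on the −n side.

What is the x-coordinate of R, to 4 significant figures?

39.85

The slot axis is L1's direction at 50.1°, so u = (cos 50.1°, sin 50.1°) = (0.6414, 0.7672) and n = (−sin 50.1°, cos 50.1°) = (-0.7672, 0.6414). N is at the origin and K lies 69.9 along u from N, so K = 69.9·u = (44.84, 53.62). Tangency of A1 to both parallel lines with radius 6.5 puts W and P at N ± 6.5·n: W = (-4.987, 4.169), P = (4.987, -4.169). Equal radii place R and L the same way about K: R = K + 6.5·n = (39.85, 57.79), L = K − 6.5·n = (49.82, 49.46). So R.x = 39.85.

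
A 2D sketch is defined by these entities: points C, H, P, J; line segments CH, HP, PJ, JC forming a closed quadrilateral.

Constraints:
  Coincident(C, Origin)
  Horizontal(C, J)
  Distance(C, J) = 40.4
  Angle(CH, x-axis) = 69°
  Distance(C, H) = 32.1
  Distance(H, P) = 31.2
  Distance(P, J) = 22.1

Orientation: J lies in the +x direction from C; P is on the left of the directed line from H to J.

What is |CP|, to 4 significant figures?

47.16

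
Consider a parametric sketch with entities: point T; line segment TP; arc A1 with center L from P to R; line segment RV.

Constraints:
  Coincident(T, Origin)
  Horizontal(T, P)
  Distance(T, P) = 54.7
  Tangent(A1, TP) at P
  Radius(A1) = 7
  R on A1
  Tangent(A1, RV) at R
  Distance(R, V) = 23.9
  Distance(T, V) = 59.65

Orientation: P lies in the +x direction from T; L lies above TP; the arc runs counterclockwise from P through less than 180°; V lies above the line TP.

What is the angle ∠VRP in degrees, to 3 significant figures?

122°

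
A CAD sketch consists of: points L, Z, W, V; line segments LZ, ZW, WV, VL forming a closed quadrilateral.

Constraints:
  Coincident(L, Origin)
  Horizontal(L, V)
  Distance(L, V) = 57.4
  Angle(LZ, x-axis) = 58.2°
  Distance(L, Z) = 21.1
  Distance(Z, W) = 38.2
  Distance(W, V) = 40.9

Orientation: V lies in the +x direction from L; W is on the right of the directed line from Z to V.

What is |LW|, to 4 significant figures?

28.38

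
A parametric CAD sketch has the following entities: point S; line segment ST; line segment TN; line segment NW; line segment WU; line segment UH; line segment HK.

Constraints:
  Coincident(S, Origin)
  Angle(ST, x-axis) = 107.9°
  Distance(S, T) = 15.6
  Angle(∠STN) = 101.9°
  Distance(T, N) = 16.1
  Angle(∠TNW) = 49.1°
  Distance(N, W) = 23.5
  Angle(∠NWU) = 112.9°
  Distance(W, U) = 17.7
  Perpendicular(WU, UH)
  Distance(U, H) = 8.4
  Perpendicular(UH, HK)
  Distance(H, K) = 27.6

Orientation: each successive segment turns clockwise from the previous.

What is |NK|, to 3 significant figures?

13.3

S is at the origin; ST runs at 107.9° with length 15.6, so T = (-4.79, 14.8). ∠STN = 101.9° gives TN at 29.8° from the x-axis; with |TN| = 16.1, N = (9.18, 22.8). ∠TNW = 49.1° gives NW at -101° from the x-axis; with |NW| = 23.5, W = (4.65, -0.214). ∠NWU = 112.9° gives WU at -168° from the x-axis; with |WU| = 17.7, U = (-12.7, -3.83). WU is perpendicular to UH, so UH runs at 102°; with |UH| = 8.4, H = (-14.4, 4.39). The perpendicularity gives HK at right angles to UH, so HK runs at 11.8°; with |HK| = 27.6, K = (12.6, 10.0). Then |NK| = |K − N| = 13.3.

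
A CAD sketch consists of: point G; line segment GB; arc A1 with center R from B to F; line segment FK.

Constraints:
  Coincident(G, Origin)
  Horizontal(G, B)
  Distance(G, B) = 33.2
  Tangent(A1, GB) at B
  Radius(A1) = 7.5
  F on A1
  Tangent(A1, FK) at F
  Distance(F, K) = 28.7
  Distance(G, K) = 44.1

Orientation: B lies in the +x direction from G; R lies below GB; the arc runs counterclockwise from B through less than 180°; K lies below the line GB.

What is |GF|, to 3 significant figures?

26.7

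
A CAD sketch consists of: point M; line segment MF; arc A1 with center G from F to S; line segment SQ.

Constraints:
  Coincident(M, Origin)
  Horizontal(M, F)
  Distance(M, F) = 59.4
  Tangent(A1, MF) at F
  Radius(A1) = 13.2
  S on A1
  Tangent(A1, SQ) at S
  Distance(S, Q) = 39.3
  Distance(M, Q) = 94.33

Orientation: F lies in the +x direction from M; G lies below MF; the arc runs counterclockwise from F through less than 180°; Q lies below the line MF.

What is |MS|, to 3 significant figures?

55.9

Checks: |GS| = 13.20 ✓; ∠(GS, SQ) = 90.00° ✓; |SQ| = 39.30 ✓; |MQ| = 94.33 ✓.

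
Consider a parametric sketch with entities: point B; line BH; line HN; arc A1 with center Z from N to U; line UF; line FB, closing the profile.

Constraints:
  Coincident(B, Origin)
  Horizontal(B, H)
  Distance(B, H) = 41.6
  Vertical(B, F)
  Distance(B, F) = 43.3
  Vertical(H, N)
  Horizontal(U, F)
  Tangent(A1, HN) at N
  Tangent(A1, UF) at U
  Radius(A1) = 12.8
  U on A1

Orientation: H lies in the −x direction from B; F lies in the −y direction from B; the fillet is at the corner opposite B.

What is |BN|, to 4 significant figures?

51.58

B is at the origin; BH is horizontal with |BH| = 41.6 and H on the −x side, so H = (-41.60, 0.000). BF is vertical with |BF| = 43.3 and F on the −y side, so F = (0.000, -43.30). The virtual corner opposite B is at (-41.60, -43.30). Tangency of A1 to HN means the radius ZN is perpendicular to HN and tangency of A1 to UF means the radius ZU is perpendicular to UF, with radius 12.8, so the center Z sits 12.8 in from both sides at Z = (-28.80, -30.50). That places the tangent points at N = (-41.60, -30.50) on HN and U = (-28.80, -43.30) on UF. Then |BN| = |N − B| = 51.58.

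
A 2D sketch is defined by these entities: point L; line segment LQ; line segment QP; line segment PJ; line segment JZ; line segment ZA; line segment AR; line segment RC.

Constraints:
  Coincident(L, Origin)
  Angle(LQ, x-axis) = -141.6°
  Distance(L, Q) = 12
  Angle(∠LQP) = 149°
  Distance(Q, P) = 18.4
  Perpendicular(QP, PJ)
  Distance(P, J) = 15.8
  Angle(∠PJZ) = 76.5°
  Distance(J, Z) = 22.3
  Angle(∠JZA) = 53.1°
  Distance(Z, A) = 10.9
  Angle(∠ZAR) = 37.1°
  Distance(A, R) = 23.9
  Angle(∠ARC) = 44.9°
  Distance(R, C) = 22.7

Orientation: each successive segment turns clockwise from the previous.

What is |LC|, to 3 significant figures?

2.43

L is at the origin; LQ runs at -141.6° with length 12.0, so Q = (-9.40, -7.45). ∠LQP = 149.0° gives QP at -173° from the x-axis; with |QP| = 18.4, P = (-27.7, -9.82). QP is perpendicular to PJ, so PJ runs at 97.4°; with |PJ| = 15.8, J = (-29.7, 5.84). ∠PJZ = 76.5° gives JZ at -6.10° from the x-axis; with |JZ| = 22.3, Z = (-7.51, 3.48). ∠JZA = 53.1° gives ZA at -133° from the x-axis; with |ZA| = 10.9, A = (-14.9, -4.50). ∠ZAR = 37.1° gives AR at 84.1° from the x-axis; with |AR| = 23.9, R = (-12.5, 19.3). ∠ARC = 44.9° gives RC at -51.0° from the x-axis; with |RC| = 22.7, C = (1.80, 1.64). Then |LC| = |C − L| = 2.43.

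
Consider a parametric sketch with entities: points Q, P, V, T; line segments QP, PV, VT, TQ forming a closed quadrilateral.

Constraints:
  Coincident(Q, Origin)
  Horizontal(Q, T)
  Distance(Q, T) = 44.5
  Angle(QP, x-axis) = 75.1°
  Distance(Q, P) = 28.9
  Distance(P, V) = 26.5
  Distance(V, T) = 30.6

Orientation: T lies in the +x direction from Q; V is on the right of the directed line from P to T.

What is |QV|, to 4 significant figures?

14.16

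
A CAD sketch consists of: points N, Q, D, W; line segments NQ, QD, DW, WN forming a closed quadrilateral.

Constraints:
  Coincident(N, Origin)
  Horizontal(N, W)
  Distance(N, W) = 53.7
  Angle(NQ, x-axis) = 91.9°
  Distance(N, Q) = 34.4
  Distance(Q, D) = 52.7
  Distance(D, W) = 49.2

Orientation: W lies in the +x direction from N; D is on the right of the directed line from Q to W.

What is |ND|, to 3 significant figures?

19.2

Checks: |NW| = 53.70 ✓; |NQ| = 34.40 ✓; |QD| = 52.70 ✓; |DW| = 49.20 ✓.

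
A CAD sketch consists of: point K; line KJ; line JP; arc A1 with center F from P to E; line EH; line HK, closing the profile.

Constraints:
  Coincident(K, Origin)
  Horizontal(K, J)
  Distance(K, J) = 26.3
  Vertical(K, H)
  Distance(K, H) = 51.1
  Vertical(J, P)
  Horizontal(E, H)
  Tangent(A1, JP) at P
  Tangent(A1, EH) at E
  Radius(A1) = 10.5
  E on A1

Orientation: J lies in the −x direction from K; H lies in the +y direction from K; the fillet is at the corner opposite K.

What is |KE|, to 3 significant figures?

53.5

K is at the origin; KJ is horizontal with |KJ| = 26.3 and J on the −x side, so J = (-26.3, 0.00). KH is vertical with |KH| = 51.1 and H on the +y side, so H = (0.00, 51.1). The virtual corner opposite K is at (-26.3, 51.1). The tangent condition forces FP to be normal to JP and A1 meets EH tangentially, so FE is at right angles to EH, with radius 10.5, so the center F sits 10.5 in from both sides at F = (-15.8, 40.6). That places the tangent points at P = (-26.3, 40.6) on JP and E = (-15.8, 51.1) on EH. Then |KE| = |E − K| = 53.5.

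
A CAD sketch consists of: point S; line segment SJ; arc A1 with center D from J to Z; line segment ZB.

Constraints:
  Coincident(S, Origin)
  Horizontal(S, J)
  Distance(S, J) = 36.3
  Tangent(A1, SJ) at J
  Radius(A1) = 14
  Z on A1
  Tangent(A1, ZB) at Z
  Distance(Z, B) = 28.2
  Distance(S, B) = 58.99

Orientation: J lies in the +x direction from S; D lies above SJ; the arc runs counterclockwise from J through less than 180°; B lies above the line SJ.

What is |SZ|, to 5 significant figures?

52.892

S is at the origin; S and J share the same y with |SJ| = 36.3 and J on the +x side, so J = (36.300, 0.0000). Since A1 is tangent to SJ there, DJ ⟂ SJ, so D = J + (0, 14) = (36.300, 14.000). Since DZ ⟂ ZB (tangency), |DB| = √(14.0² + 28.2²) = 31.484 regardless of where Z sits on A1. So B lies on both circle(S, 58.99) and circle(D, 31.484); the above-SJ intersection is B = (37.596, 45.457). Z is the foot of the tangent from B: Z = (49.085, 19.704).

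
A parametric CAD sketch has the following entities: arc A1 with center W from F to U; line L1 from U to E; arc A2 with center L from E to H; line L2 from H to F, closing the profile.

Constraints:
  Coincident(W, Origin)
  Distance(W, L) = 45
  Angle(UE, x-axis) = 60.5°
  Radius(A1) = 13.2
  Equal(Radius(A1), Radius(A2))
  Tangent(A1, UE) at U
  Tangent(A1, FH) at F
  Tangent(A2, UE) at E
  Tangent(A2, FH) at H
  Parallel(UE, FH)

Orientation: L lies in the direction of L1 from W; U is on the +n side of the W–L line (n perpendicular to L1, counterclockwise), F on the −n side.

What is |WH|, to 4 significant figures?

46.90

The slot axis is L1's direction at 60.5°, so u = (cos 60.5°, sin 60.5°) = (0.4924, 0.8704) and n = (−sin 60.5°, cos 60.5°) = (-0.8704, 0.4924). W is at the origin and L lies 45.0 along u from W, so L = 45.0·u = (22.16, 39.17). Tangency of A1 to both parallel lines with radius 13.2 puts U and F at W ± 13.2·n: U = (-11.49, 6.500), F = (11.49, -6.500). Equal radii place E and H the same way about L: E = L + 13.2·n = (10.67, 45.67), H = L − 13.2·n = (33.65, 32.67). Then |WH| = |H − W| = 46.90.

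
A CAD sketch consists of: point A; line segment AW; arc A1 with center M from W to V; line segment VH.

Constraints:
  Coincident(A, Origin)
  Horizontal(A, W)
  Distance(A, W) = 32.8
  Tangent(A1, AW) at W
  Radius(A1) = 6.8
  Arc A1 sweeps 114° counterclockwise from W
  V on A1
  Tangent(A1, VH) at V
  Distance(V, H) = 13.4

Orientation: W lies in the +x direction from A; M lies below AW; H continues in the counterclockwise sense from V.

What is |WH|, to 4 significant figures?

21.82

A is at the origin; A and W share the same y with |AW| = 32.8 and W on the +x side, so W = (32.80, 0.000). Since A1 is tangent to AW there, MW ⟂ AW, so M = W + (0, -6.8) = (32.80, -6.800). On A1, W sits at bearing 90° from M; a 114° counterclockwise sweep puts V at bearing 204°, so V = M + 6.8·(cos 204°, sin 204°) = (26.59, -9.566). A1 meets VH tangentially, so MV is at right angles to VH, so VH runs along (−sin 204°, cos 204°); with |VH| = 13.4, H = (32.04, -21.81). Then |WH| = |H − W| = 21.82.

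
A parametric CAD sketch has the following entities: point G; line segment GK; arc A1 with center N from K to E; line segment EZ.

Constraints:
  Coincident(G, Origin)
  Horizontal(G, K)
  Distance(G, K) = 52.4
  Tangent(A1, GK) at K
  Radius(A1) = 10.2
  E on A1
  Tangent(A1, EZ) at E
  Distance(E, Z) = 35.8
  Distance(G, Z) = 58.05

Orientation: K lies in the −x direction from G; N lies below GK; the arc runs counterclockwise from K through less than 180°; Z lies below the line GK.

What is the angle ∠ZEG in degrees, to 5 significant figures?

65.977°

Checks: |NE| = 10.20 ✓; ∠(NE, EZ) = 90.00° ✓; |EZ| = 35.80 ✓; |GZ| = 58.05 ✓.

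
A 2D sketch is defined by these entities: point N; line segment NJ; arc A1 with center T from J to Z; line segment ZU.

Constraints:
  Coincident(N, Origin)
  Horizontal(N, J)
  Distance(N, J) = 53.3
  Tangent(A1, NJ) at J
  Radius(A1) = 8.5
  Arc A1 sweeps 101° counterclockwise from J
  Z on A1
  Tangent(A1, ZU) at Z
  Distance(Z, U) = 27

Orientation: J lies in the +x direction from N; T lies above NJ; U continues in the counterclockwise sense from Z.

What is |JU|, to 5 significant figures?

36.765

On A1, J sits at bearing -90° from T; a 101° counterclockwise sweep puts Z at bearing 11°, so Z = T + 8.5·(cos 11°, sin 11°) = (61.644, 10.122). A1 meets ZU tangentially, so TZ is at right angles to ZU, so ZU runs along (−sin 11°, cos 11°); with |ZU| = 27.0, U = (56.492, 36.626). Then |JU| = |U − J| = 36.765.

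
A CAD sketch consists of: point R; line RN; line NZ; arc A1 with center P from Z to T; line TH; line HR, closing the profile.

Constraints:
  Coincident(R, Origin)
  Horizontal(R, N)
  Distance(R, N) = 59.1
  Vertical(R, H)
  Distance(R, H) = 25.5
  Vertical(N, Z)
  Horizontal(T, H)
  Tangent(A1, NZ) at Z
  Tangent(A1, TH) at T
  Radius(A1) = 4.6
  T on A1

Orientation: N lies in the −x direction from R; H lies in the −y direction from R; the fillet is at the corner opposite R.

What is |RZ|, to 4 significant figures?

62.69

The virtual corner opposite R is at (-59.10, -25.50). The tangent condition forces PZ to be normal to NZ and A1 meets TH tangentially, so PT is at right angles to TH, with radius 4.6, so the center P sits 4.6 in from both sides at P = (-54.50, -20.90). That places the tangent points at Z = (-59.10, -20.90) on NZ and T = (-54.50, -25.50) on TH. Then |RZ| = |Z − R| = 62.69.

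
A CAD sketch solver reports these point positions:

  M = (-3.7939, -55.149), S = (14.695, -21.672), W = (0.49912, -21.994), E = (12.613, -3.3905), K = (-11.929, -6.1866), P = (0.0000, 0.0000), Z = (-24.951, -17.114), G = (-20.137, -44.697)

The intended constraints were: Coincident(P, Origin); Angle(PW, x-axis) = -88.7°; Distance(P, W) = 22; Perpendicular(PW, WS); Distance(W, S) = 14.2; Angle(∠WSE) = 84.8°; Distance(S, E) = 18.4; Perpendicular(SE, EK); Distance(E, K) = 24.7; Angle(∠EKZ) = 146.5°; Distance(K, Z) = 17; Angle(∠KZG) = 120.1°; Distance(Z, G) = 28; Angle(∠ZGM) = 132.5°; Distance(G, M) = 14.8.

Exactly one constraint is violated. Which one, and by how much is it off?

Distance(G, M) = 14.8 — off by 4.60.

P = (0.00, 0.00) ✓; PW at -88.70° ✓; |PW| = 22.00 ✓; ∠(PW, WS) = 90.00° ✓; |WS| = 14.20 ✓; ∠WSE = 84.80° ✓; |SE| = 18.40 ✓; ∠(SE, EK) = 90.00° ✓; |EK| = 24.70 ✓; ∠EKZ = 146.5° ✓; |KZ| = 17.00 ✓; ∠KZG = 120.1° ✓; |ZG| = 28.00 ✓; ∠ZGM = 132.5° ✓; |GM| = 19.40 ✗.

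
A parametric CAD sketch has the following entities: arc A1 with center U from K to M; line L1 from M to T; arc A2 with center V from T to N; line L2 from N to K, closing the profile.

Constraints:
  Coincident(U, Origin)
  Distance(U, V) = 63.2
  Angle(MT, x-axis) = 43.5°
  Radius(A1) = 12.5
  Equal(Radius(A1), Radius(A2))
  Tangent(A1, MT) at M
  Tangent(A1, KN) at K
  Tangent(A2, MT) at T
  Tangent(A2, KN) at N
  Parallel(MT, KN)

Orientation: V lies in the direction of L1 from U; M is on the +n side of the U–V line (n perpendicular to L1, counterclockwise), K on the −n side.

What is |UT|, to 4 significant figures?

64.42

The slot axis is L1's direction at 43.5°, so u = (cos 43.5°, sin 43.5°) = (0.7254, 0.6884) and n = (−sin 43.5°, cos 43.5°) = (-0.6884, 0.7254). U is at the origin and V lies 63.2 along u from U, so V = 63.2·u = (45.84, 43.50). Tangency of A1 to both parallel lines with radius 12.5 puts M and K at U ± 12.5·n: M = (-8.604, 9.067), K = (8.604, -9.067). Equal radii place T and N the same way about V: T = V + 12.5·n = (37.24, 52.57), N = V − 12.5·n = (54.45, 34.44). Then |UT| = |T − U| = 64.42.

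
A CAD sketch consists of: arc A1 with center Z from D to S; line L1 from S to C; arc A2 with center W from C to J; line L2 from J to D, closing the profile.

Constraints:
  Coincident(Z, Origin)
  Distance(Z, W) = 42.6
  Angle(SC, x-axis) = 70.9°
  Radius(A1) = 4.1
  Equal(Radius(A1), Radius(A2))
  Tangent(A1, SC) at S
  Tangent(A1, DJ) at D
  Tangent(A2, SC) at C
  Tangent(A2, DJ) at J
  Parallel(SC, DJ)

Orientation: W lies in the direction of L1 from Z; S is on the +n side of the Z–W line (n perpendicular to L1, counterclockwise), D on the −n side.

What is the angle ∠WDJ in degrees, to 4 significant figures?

5.497°

The slot axis is L1's direction at 70.9°, so u = (cos 70.9°, sin 70.9°) = (0.3272, 0.9449) and n = (−sin 70.9°, cos 70.9°) = (-0.9449, 0.3272). Z is at the origin and W lies 42.6 along u from Z, so W = 42.6·u = (13.94, 40.25). Tangency of A1 to both parallel lines with radius 4.1 puts S and D at Z ± 4.1·n: S = (-3.874, 1.342), D = (3.874, -1.342). Equal radii place C and J the same way about W: C = W + 4.1·n = (10.07, 41.60), J = W − 4.1·n = (17.81, 38.91). Then cos ∠WDJ = DW·DJ / (|DW||DJ|), giving 5.497°.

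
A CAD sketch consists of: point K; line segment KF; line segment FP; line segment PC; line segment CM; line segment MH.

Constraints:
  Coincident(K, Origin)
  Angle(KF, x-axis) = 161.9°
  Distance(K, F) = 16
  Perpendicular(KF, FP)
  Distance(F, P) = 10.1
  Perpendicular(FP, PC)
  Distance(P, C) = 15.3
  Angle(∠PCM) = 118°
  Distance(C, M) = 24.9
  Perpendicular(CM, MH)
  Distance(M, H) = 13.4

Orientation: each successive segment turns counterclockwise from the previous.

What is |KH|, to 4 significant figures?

18.20

K is at the origin; KF runs at 161.9° with length 16.0, so F = (-15.21, 4.971). KF ⟂ FP, so FP runs at -108.1°; with |FP| = 10.1, P = (-18.35, -4.629). FP is perpendicular to PC, so PC runs at -18.10°; with |PC| = 15.3, C = (-3.803, -9.383). ∠PCM = 118.0° gives CM at 43.90° from the x-axis; with |CM| = 24.9, M = (14.14, 7.883). CM ⟂ MH, so MH runs at 133.9°; with |MH| = 13.4, H = (4.847, 17.54). Then |KH| = |H − K| = 18.20.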